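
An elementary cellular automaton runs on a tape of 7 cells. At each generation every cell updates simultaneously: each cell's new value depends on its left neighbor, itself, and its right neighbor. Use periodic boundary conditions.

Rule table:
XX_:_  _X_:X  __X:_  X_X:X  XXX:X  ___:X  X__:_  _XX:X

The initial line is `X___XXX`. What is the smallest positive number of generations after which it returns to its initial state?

__X_XXX
__XXXX_
X_XXX__
XXXX___
XXX__X_
XX___XX
X__X_XX
___XXXX
_X_XXX_
_XXXX__
_XXX__X
XXX___X
XX__X_X
X___XXX

14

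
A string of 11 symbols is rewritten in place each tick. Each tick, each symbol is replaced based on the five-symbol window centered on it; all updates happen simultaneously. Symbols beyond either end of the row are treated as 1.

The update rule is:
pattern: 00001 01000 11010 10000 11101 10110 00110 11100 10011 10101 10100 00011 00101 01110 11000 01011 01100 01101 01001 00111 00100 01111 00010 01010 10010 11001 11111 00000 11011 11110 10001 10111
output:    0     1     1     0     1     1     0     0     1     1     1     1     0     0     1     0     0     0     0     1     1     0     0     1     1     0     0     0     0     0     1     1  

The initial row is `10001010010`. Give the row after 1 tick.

01100110100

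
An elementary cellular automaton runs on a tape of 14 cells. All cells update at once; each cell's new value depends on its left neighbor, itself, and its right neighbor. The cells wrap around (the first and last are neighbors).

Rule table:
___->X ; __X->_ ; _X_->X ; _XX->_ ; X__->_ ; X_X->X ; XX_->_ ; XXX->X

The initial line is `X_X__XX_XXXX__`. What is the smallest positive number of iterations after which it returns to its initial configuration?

14

XXX____X_XX___
_X__XX_XX___X_
_X____X___X_X_
_X_XX_X_X_XXX_
_XX__XXXXX_X__
______XXX_XX_X
_XXXX__X_X__XX
X_XX___XXX____
XX___X__X__XX_
___X_X__X____X
_X_XXX__X_XX_X
XXX_X___XX__XX
XX_XX_X______X
X_X__XX_XXXX__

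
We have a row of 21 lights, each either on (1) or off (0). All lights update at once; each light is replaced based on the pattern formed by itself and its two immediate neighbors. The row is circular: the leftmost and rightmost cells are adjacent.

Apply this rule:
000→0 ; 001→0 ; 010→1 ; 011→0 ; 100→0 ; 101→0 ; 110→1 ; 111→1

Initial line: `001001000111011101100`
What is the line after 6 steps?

001001000011001100100
001001000001000100100
001001000001000100100  (fixed point — unchanged through step 6)

001001000001000100100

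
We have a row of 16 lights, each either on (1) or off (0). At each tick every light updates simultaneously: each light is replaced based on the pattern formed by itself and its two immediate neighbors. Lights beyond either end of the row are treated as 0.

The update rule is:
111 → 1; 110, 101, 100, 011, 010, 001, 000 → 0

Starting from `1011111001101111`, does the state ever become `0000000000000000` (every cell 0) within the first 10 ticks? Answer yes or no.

yes

tick 1: 0001110000000110
tick 2: 0000100000000000
tick 3: 0000000000000000
all cells are 0 at tick 3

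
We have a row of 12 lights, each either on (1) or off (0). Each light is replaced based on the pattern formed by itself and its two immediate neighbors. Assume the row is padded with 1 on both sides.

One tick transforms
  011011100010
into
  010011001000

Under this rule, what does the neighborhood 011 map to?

At position 1 the neighborhood is 011; the next row has 1 there.

1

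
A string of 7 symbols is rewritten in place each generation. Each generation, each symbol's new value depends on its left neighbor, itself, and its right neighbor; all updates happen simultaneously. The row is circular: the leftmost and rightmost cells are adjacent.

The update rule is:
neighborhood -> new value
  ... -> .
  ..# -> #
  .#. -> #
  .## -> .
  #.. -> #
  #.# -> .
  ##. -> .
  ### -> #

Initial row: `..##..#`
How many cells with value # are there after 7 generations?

3

##..###
#.##.##
......#
#....##
.#..#.#
.####.#
..##..#
count of #: 3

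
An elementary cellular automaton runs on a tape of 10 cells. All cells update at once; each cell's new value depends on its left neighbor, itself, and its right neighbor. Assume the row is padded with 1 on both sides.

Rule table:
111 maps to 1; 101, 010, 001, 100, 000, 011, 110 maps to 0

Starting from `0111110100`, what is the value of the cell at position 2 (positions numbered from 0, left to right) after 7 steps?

step 1: 0011100000
step 2: 0001000000
step 3: 0000000000
step 4: 0000000000  (fixed point — unchanged through step 7)
position 2 holds 0

0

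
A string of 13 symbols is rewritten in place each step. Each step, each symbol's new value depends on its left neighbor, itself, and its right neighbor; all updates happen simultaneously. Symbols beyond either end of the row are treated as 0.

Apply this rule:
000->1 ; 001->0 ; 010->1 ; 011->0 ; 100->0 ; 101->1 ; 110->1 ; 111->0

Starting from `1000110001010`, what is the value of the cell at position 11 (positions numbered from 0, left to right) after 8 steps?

step 1: 1010010101110
step 2: 1110011110010
step 3: 0010000010010
step 4: 1010111010010
step 5: 1111001110010
step 6: 0001000010010
step 7: 1101011010010
step 8: 0111101110010
position 11 holds 1

1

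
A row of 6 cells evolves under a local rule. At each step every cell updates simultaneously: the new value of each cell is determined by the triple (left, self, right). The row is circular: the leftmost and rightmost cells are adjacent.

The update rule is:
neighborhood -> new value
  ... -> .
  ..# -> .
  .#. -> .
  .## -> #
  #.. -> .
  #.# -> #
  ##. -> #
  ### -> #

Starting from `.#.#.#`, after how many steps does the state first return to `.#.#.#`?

#.#.#.
.#.#.#

2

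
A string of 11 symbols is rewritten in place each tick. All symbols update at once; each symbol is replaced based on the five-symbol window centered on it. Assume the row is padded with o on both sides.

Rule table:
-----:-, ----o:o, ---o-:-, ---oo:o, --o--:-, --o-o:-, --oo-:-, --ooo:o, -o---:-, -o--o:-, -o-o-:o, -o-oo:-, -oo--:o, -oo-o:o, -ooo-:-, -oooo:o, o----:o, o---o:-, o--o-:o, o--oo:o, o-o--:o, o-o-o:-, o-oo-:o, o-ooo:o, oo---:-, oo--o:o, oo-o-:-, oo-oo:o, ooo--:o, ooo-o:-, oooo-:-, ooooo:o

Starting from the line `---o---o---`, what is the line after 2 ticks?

----------o
-o------ooo

-o------ooo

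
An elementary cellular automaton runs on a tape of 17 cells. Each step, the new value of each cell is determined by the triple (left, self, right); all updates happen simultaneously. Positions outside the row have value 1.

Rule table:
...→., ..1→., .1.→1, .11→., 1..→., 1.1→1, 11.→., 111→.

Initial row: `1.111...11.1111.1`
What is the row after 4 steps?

..........1......

.1........1....1.
11........1....11
..........1......
..........1......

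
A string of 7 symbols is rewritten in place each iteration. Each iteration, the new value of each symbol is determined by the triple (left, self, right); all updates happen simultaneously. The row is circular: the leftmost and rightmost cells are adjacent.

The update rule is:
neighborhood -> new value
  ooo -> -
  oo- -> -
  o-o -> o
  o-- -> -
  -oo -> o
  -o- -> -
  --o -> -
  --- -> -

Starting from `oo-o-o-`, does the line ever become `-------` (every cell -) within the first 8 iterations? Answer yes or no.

iteration 1: o-o-o-o
iteration 2: -o-o-oo
iteration 3: o-o-oo-
iteration 4: -o-oo-o
iteration 5: o-oo-o-
iteration 6: -oo-o-o
iteration 7: oo-o-o-  (repeats iteration 0; period 7)
iteration 8: o-o-o-o
iteration 8 is o-o-o-o, still not uniform -

no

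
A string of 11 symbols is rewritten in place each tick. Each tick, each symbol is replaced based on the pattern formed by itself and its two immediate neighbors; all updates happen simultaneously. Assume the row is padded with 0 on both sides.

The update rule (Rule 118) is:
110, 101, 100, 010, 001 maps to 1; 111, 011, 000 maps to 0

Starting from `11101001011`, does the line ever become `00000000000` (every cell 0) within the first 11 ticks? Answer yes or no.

no

tick 1: 00111111101
tick 2: 01000000111
tick 3: 11100001001
tick 4: 00110011111
tick 5: 01011100001
tick 6: 11100110011
tick 7: 00111011101
tick 8: 01001100111
tick 9: 11110111001
tick 10: 00011001111
tick 11: 00101110001
tick 11 is 00101110001, still not uniform 0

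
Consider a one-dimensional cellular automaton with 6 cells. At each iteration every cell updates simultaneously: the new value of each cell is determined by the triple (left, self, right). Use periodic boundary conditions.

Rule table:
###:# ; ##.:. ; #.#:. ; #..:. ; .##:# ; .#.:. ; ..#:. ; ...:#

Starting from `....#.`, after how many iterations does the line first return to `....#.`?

iteration 1: ###...
iteration 2: ##..#.
iteration 3: #.....
iteration 4: ..###.
iteration 5: #.##..
iteration 6: ..#...
iteration 7: #...##
iteration 8: ..#.##
iteration 9: ....#.

9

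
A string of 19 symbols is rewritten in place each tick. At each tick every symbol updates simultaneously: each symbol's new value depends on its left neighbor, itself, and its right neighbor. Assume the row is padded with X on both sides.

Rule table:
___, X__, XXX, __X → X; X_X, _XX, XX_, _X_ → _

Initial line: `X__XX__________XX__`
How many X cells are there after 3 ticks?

tick 1: _XX__XXXXXXXXXX__XX
tick 2: ___XX_XXXXXXXX_XX_X
tick 3: XXX____XXXXXX______
count of X: 9

9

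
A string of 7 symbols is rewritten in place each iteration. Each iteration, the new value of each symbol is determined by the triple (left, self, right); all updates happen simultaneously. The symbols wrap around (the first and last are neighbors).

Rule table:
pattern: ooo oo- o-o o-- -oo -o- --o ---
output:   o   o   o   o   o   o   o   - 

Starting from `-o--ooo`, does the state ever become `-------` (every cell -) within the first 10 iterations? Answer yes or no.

no

ooooooo
ooooooo  (fixed point — unchanged through iteration 10)
iteration 10 is ooooooo, still not uniform -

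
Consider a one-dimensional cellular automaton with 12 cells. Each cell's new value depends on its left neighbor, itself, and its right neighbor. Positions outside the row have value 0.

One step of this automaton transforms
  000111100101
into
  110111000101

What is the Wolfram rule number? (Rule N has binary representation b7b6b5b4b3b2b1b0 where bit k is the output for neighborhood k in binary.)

141

position 4: 111 → 1  (bit 7 = 1)
position 6: 110 → 0  (bit 6 = 0)
position 10: 101 → 0  (bit 5 = 0)
position 7: 100 → 0  (bit 4 = 0)
position 3: 011 → 1  (bit 3 = 1)
position 9: 010 → 1  (bit 2 = 1)
position 2: 001 → 0  (bit 1 = 0)
position 0: 000 → 1  (bit 0 = 1)
bits b7..b0 = 10001101 = 141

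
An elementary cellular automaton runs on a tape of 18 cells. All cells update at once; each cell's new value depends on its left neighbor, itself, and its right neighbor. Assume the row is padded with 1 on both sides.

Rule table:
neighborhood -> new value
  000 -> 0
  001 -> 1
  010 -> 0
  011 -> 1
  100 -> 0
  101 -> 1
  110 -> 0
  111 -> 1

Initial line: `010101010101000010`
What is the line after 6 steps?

010101000010111111

step 1: 101010101010000101
step 2: 010101010100001011
step 3: 101010101000010111
step 4: 010101010000101111
step 5: 101010100001011111
step 6: 010101000010111111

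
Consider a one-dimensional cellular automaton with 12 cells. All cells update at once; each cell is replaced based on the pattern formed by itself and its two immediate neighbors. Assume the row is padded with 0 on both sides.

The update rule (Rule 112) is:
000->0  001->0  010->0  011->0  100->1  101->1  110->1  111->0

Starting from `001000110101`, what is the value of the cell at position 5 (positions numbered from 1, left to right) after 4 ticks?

0

tick 1: 000100011010
tick 2: 000010001101
tick 3: 000001000110
tick 4: 000000100011
position 5 holds 0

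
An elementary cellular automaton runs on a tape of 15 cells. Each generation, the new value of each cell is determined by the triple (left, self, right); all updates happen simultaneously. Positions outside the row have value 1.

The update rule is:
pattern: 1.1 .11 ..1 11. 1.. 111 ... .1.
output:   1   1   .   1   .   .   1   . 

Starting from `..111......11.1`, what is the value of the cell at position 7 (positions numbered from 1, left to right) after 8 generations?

generation 1: ..1.1.1111.1111
generation 2: ...1.11..111...
generation 3: .1..111..1.1.1.
generation 4: 1...1.1...1.1.1
generation 5: 1.1..1..1..1.11
generation 6: 11..........11.
generation 7: .1.11111111.111
generation 8: 1.11......111..
position 7 holds .

.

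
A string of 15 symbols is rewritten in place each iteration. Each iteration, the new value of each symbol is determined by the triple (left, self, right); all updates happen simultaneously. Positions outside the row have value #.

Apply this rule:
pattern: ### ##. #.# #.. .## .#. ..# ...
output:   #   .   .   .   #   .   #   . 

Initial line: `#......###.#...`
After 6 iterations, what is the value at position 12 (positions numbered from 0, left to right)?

#

......###.....#
.....###.....##
....###.....###
...###.....####
..###.....#####
.###.....######
position 12 holds #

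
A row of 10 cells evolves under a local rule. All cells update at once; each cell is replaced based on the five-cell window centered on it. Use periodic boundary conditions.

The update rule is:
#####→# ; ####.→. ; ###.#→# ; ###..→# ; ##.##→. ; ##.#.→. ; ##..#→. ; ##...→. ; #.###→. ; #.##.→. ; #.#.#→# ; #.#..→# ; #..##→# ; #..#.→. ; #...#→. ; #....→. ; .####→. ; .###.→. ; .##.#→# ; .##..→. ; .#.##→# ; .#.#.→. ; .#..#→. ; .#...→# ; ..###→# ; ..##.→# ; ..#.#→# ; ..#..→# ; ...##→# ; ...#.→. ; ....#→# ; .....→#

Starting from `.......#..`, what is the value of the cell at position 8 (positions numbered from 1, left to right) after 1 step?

######.##.
position 8 holds #

#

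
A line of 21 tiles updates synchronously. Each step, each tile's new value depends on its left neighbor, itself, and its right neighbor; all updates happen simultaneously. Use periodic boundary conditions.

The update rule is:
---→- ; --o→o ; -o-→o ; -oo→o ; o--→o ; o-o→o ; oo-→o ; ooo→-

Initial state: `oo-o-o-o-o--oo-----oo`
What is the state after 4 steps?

oooo--------oo---oo--

step 1: -oooooooooooooo---oo-
step 2: oo------------oo-oooo
step 3: -oo----------ooooo---
step 4: oooo--------oo---oo--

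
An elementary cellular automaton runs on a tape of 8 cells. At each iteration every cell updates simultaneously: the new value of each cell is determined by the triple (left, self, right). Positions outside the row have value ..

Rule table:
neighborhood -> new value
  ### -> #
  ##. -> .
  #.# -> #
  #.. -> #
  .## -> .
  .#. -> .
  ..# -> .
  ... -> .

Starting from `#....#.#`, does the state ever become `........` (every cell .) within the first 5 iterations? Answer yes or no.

no

.#....#.
..#....#
...#....
....#...
.....#..
iteration 5 is .....#.., still not uniform .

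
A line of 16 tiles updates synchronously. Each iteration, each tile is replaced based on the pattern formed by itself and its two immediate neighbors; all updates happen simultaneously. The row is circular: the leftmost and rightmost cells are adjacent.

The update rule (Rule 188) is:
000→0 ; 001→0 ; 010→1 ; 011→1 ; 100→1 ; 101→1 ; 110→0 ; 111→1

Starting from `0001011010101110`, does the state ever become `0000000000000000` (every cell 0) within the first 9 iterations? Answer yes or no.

no

0001110111111101
1001101111111011
0101011111110111
1111111111101110
1111111111011101
1111111110111011
1111111101110111
1111111011101111
1111110111011111
iteration 9 is 1111110111011111, still not uniform 0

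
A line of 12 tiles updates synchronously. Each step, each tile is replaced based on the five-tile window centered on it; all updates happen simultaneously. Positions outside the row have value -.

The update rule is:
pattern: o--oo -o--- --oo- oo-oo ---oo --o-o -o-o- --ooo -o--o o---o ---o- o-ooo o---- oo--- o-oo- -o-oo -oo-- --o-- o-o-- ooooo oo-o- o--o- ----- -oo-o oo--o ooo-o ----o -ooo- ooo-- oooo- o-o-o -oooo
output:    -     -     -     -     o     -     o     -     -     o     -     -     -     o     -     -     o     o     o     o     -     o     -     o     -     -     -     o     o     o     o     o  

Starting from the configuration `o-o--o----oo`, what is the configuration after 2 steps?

step 1: -oo-oo---o-o
step 2: o-o--ooo--oo

o-o--ooo--oo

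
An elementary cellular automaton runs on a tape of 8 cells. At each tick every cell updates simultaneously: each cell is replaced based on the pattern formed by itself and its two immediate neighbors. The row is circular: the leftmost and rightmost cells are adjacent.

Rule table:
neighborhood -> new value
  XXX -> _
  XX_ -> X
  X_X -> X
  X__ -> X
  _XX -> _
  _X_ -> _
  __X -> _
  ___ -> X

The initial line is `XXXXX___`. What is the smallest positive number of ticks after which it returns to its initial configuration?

____XXX_
XXX___XX
__XXX___
X___XXXX
XXX_____
__XXXXX_
X_____XX
XXXXX___

8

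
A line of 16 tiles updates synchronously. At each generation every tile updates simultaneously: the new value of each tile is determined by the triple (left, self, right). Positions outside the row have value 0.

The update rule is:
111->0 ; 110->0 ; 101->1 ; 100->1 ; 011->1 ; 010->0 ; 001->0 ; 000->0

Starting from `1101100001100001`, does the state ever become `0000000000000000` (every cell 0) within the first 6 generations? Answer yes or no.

1011010001010000
0110101000101000
0101010100010100
0010101010001010
0001010101000101
0000101010100010
generation 6 is 0000101010100010, still not uniform 0

no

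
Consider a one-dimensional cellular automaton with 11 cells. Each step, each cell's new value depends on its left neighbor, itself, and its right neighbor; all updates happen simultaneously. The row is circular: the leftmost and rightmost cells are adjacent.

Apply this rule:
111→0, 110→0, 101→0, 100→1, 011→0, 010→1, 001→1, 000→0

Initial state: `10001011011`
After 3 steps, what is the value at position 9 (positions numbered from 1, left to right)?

0

01011000000
11000100000
00101110001
position 9 holds 0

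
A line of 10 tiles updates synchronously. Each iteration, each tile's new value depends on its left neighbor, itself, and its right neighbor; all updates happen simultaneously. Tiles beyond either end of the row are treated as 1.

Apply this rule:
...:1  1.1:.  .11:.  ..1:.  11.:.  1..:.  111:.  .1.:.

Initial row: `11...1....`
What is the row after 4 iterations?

.1...1....

...1...11.
.1...1....
...1...11.  (repeats iteration 1; period 2)
iteration 4: .1...1....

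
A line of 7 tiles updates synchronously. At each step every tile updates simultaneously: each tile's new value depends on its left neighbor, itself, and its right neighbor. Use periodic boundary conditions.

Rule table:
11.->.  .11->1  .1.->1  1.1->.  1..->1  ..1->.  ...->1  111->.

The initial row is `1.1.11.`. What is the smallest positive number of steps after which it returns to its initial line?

step 1: 1.1.1..
step 2: 1.1.11.

2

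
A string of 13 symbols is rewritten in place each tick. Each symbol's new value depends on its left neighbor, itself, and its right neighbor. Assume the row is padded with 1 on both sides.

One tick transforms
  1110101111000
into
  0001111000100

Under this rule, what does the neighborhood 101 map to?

1

At position 3 the neighborhood is 101; the next row has 1 there.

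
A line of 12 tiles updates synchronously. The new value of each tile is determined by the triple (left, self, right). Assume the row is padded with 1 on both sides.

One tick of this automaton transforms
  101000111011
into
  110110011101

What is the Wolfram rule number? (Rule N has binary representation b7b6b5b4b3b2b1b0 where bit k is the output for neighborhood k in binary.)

241

position 7: 111 → 1  (bit 7 = 1)
position 0: 110 → 1  (bit 6 = 1)
position 1: 101 → 1  (bit 5 = 1)
position 3: 100 → 1  (bit 4 = 1)
position 6: 011 → 0  (bit 3 = 0)
position 2: 010 → 0  (bit 2 = 0)
position 5: 001 → 0  (bit 1 = 0)
position 4: 000 → 1  (bit 0 = 1)
bits b7..b0 = 11110001 = 241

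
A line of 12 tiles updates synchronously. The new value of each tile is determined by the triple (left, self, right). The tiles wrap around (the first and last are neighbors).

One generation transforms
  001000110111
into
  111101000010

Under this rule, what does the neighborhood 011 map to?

0

At position 6 the neighborhood is 011; the next row has 0 there.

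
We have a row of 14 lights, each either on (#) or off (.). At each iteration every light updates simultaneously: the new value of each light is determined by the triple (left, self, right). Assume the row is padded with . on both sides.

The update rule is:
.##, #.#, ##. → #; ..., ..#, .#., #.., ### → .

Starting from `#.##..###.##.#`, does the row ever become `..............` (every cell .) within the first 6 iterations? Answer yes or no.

.###..#.#####.
.#.#...##...#.
..#....##.....
.......##.....
.......##.....  (fixed point — unchanged through iteration 6)
iteration 6 is .......##....., still not uniform .

no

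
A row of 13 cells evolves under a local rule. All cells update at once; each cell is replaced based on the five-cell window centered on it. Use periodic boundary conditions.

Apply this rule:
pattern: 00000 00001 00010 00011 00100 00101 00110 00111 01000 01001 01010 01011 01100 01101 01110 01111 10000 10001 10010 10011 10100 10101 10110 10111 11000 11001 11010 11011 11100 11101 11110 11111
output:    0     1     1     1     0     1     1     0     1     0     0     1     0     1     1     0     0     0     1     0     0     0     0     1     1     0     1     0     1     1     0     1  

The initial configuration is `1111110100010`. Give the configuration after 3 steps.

0010001100001

1011011010111
1001001101100
0010001100001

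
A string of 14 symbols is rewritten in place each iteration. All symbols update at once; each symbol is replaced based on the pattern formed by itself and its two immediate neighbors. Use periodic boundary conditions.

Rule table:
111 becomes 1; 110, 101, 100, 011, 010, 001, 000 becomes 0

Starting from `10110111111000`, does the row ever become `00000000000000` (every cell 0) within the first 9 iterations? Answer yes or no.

iteration 1: 00000011110000
iteration 2: 00000001100000
iteration 3: 00000000000000
all cells are 0 at iteration 3

yes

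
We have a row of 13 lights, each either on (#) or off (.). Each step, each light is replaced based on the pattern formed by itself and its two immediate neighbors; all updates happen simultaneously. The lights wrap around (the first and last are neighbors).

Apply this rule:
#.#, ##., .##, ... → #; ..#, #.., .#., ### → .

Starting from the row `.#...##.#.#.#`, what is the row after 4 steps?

.####....##..

step 1: #..#.###.#.#.
step 2: ....##.##.#.#
step 3: .##.######.#.
step 4: .####....##..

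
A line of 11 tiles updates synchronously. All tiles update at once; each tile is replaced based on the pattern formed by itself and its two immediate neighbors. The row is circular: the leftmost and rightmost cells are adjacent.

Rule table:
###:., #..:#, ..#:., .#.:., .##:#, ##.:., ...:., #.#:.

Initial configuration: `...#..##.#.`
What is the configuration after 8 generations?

..#...#....

....#.#...#
#......#...
.#......#..
..#......#.
...#......#
#...#......
.#...#.....
..#...#....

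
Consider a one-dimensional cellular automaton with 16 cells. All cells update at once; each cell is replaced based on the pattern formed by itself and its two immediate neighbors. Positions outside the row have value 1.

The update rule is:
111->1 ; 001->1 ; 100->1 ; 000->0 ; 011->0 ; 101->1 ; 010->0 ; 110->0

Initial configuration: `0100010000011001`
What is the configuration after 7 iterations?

1010101000100110
0101010101011001
1010101010100110
0101010101011001  (repeats iteration 2; period 2)
iteration 7: 1010101010100110

1010101010100110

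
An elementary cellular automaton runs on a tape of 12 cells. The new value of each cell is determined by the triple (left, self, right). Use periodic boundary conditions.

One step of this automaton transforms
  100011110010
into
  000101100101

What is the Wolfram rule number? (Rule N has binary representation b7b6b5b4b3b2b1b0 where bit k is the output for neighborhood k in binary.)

position 5: 111 → 1  (bit 7 = 1)
position 7: 110 → 0  (bit 6 = 0)
position 11: 101 → 1  (bit 5 = 1)
position 1: 100 → 0  (bit 4 = 0)
position 4: 011 → 0  (bit 3 = 0)
position 0: 010 → 0  (bit 2 = 0)
position 3: 001 → 1  (bit 1 = 1)
position 2: 000 → 0  (bit 0 = 0)
bits b7..b0 = 10100010 = 162

162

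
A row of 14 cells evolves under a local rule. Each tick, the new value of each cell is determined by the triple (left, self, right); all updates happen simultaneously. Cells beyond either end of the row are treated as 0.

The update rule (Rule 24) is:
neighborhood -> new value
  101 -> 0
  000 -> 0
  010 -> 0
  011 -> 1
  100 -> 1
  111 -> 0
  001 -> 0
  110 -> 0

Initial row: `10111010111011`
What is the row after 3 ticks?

00100000100010
00010000010001
00001000001000

00001000001000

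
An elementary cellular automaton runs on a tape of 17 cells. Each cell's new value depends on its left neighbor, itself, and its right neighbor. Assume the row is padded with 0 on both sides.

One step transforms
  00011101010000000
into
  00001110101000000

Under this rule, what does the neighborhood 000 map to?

At position 0 the neighborhood is 000; the next row has 0 there.

0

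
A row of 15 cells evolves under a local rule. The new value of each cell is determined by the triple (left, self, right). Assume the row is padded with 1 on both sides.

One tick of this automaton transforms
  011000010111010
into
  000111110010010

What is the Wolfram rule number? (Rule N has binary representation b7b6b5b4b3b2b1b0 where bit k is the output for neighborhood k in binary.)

151

position 10: 111 → 1  (bit 7 = 1)
position 2: 110 → 0  (bit 6 = 0)
position 0: 101 → 0  (bit 5 = 0)
position 3: 100 → 1  (bit 4 = 1)
position 1: 011 → 0  (bit 3 = 0)
position 7: 010 → 1  (bit 2 = 1)
position 6: 001 → 1  (bit 1 = 1)
position 4: 000 → 1  (bit 0 = 1)
bits b7..b0 = 10010111 = 151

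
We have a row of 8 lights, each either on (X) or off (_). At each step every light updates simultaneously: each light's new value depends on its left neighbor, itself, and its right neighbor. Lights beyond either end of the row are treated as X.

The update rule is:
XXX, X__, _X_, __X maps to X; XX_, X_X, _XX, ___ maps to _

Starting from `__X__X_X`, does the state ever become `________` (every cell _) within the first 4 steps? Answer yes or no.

no

XXXXXX__
XXXXX_XX
XXXX___X
XXX_X_X_
step 4 is XXX_X_X_, still not uniform _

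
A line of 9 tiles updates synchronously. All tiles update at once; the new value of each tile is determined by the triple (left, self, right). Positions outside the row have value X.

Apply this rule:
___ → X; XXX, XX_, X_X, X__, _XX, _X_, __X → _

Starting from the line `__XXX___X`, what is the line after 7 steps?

______XX_

step 1: ______X__
step 2: _XXXX____
step 3: ______XX_
step 4: _XXXX____  (repeats step 2; period 2)
step 7: ______XX_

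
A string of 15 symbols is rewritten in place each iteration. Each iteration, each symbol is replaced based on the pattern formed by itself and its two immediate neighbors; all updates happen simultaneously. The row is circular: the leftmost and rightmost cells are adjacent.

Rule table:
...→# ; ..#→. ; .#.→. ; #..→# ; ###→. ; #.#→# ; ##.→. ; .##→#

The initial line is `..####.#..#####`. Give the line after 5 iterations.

#.#...#.#.#....
.#.##..#.#.###.
..##.#..#.##..#
#.#.#.#..##.#..
.#.#.#.#.#.#.#.

.#.#.#.#.#.#.#.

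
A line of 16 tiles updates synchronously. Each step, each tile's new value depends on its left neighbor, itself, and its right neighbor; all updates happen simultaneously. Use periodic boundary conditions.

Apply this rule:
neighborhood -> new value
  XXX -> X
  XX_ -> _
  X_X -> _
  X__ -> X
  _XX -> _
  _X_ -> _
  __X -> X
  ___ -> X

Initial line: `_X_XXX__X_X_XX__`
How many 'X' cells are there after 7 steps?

5

step 1: X___X_XX______XX
step 2: _XXX____XXXXXX_X
step 3: __X_XXXX_XXXX___
step 4: XX___XX___XX_XXX
step 5: X_XXX__XXX____XX
step 6: ___X_XX_X_XXXX_X
step 7: XXX________XX___
count of X: 5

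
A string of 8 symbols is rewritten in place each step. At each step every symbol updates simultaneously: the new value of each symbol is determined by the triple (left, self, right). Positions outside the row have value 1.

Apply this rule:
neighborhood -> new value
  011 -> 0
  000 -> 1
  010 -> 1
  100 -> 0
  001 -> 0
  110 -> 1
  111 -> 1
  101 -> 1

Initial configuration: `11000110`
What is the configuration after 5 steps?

11111100

11010011
11110001
11110100
11111100
11111100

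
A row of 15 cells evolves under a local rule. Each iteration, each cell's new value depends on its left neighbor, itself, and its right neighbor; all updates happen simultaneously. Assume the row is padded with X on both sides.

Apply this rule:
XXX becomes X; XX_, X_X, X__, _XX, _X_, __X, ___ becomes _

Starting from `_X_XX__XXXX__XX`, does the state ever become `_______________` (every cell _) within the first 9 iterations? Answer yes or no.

yes

________XX____X
_______________
all cells are _ at iteration 2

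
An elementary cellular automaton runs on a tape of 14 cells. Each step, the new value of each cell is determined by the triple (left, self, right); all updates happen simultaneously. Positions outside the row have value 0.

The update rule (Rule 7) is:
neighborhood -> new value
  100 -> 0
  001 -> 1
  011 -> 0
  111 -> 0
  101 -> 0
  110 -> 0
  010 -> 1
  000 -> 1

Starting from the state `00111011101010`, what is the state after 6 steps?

step 1: 11000000001010
step 2: 00011111111010
step 3: 11100000000010
step 4: 00001111111110
step 5: 11110000000000
step 6: 00000111111111

00000111111111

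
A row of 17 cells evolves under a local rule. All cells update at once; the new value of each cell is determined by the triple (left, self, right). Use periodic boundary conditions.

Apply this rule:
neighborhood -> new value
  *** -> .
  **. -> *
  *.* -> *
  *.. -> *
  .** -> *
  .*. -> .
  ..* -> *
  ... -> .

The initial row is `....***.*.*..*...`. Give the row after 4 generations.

****...**.******.

...**.**.*.**.*..
..*******.****.*.
.**.....***..**.*
****...**.******.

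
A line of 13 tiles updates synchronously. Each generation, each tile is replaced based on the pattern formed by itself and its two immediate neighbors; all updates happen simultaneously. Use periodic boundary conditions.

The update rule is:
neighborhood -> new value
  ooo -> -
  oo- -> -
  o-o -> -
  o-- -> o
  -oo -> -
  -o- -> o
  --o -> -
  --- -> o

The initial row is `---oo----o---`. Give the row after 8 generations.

o-----------o

oo---ooo-oooo
--oo---------
o---ooooooooo
-oo----------
---oooooooooo
oo-----------
--oooooooooo-
o-----------o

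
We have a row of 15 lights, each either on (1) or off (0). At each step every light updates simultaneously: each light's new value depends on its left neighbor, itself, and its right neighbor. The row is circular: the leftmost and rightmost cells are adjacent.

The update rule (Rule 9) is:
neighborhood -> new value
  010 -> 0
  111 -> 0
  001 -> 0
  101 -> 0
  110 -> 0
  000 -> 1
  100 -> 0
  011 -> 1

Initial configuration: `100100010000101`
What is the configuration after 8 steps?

000001000110001
011100010100100
010001000000001
000100011111100
110001010000001
000100000111101
010001110100000
000101000001111

000101000001111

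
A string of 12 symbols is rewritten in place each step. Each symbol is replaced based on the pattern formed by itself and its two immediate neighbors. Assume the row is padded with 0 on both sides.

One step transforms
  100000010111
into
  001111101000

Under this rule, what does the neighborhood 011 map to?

0

At position 9 the neighborhood is 011; the next row has 0 there.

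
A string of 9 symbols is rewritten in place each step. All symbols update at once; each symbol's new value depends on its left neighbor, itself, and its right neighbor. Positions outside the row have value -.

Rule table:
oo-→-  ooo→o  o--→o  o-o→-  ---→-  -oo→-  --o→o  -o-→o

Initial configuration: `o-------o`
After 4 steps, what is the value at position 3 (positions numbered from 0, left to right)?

oo-----oo
--o---o--
-ooo-ooo-
o-o---o-o
position 3 holds -

-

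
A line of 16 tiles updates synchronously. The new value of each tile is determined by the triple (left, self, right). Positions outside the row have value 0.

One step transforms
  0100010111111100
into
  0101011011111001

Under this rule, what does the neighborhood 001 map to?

0

At position 0 the neighborhood is 001; the next row has 0 there.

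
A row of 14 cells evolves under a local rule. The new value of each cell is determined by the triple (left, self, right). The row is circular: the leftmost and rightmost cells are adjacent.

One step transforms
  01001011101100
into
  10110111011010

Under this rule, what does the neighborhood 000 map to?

At position 13 the neighborhood is 000; the next row has 0 there.

0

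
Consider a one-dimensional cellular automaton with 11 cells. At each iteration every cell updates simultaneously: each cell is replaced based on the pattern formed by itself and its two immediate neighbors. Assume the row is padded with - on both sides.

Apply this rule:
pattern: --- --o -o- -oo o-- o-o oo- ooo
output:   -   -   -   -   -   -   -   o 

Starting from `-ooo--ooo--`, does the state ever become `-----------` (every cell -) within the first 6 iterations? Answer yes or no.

--o----o---
-----------
all cells are - at iteration 2

yes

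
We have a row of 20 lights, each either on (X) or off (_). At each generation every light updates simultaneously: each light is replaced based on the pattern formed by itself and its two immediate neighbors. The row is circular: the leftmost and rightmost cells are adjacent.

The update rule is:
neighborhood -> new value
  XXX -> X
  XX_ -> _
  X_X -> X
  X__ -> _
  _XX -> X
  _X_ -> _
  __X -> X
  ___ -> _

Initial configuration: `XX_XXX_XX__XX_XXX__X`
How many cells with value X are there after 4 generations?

X_XXX_XX__XX_XXX__XX
_XXX_XX__XX_XXX__XXX
XXX_XX__XX_XXX__XXX_
XX_XX__XX_XXX__XXX_X
count of X: 13

13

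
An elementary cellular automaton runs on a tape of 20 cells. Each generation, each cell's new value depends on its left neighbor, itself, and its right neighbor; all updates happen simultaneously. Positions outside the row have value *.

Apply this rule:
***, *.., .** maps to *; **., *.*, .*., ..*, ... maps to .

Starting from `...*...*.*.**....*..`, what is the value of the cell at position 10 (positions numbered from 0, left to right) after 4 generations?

.

*...*......*.*....*.
.*...*........*.....
..*...*........*....
*..*...*........*...
position 10 holds .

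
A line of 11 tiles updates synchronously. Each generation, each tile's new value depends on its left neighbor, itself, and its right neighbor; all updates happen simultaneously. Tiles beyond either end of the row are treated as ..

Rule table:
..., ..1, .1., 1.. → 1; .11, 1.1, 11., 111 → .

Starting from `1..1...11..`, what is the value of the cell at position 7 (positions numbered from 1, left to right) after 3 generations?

1

generation 1: 1111111..11
generation 2: .......11..
generation 3: 1111111..11
position 7 holds 1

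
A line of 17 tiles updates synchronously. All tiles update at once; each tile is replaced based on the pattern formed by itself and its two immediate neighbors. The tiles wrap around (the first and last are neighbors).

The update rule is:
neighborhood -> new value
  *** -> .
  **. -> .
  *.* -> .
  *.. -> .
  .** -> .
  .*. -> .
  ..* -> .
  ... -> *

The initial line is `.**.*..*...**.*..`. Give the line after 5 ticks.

.........*......*

.........*......*
.*******...****..
.........*......*  (repeats tick 1; period 2)
tick 5: .........*......*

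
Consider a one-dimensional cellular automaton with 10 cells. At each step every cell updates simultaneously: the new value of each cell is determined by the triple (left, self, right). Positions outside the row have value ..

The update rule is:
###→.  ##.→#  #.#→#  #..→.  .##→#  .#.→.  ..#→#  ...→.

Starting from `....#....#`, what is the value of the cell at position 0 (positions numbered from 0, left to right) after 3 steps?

.

step 1: ...#....#.
step 2: ..#....#..
step 3: .#....#...
position 0 holds .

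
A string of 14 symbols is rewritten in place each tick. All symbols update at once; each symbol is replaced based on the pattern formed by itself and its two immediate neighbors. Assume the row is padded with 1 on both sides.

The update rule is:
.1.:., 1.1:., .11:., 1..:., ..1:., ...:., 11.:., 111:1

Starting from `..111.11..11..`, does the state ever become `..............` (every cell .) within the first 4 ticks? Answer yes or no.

yes

...1..........
..............
all cells are . at tick 2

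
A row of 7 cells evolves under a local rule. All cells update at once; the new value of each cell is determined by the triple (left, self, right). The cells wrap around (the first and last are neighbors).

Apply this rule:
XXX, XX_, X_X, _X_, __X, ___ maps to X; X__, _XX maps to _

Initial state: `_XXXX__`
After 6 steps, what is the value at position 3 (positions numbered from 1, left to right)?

X

X_XXX_X
XX_XXX_
_XX_XXX
X_XX_XX
XX_XX_X
XXX_XX_
position 3 holds X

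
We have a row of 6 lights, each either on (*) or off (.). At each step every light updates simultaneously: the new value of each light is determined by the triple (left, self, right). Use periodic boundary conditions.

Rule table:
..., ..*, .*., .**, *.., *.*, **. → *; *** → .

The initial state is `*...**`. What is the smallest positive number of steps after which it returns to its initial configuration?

step 1: *****.
step 2: *...**

2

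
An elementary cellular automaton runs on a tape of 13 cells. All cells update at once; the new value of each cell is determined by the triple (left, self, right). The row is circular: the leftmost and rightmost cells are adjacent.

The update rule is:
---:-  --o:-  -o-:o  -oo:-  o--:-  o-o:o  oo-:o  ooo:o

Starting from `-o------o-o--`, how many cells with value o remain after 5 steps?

2

step 1: -o------ooo--
step 2: -o-------oo--
step 3: -o--------o--
step 4: -o--------o--  (fixed point — unchanged through step 5)
count of o: 2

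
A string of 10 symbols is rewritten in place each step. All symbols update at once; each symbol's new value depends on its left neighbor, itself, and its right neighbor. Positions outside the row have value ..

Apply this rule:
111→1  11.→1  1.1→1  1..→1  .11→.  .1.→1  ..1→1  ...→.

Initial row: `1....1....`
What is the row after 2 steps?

11..111...
.111.111..

.111.111..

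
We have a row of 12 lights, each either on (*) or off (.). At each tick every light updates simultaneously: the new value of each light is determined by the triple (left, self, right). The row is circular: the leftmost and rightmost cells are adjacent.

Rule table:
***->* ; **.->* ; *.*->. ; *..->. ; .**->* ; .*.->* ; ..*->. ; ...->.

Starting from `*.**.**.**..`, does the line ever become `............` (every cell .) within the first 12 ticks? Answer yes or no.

*.**.**.**..  (fixed point — unchanged through tick 12)
tick 12 is *.**.**.**.., still not uniform .

no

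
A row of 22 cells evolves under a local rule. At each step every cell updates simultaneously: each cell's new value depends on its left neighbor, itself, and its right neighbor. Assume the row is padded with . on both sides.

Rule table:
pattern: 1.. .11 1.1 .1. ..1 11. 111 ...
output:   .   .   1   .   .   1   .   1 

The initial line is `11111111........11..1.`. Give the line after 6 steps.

.......1.111111..1....
111111..1.....1....111
.....1....111...11...1
1111...11...1.1..1.1..
...1.1..1.1..1....1..1
11..1....1.....11.....

11..1....1.....11.....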